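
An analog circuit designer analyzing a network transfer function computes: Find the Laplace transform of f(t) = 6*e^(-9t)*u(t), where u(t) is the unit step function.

Standard Laplace transform pair:
e^(-at)*u(t) <-> 1/(s+a)
With a = 9: L{6*e^(-9t)*u(t)} = 6/(s+9), ROC: Re(s) > -9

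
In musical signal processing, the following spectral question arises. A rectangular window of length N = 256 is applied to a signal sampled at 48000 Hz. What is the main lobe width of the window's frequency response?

For a rectangular window of length N,
the main lobe width in frequency is 2*f_s/N.
= 2*48000/256 = 375 Hz
This determines the minimum frequency separation for resolving two sinusoids.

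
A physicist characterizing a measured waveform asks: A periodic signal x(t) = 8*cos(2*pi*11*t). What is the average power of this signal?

Average power of A*cos(wt) is A^2/2.
P = 8^2 / 2 = 64/2 = 32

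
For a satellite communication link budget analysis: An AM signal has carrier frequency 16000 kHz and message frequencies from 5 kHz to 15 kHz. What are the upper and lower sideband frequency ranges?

Upper sideband (USB) = fc + [fm_low, fm_high] = 16000 + [5, 15] = [16005, 16015] kHz
Lower sideband (LSB) = fc - [fm_high, fm_low] = 16000 - [15, 5] = [15985, 15995] kHz
Total occupied spectrum: 15985 kHz to 16015 kHz (plus carrier at 16000 kHz)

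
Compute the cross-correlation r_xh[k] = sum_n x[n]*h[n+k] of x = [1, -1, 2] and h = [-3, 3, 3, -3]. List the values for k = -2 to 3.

Both sequences indexed from 0 and zero outside their support.
Lags with overlap: k = -2 to 3.
  r_xh[-2] = x[2]*h[0] = -6
  r_xh[-1] = x[1]*h[0] + x[2]*h[1] = 9
  r_xh[0] = x[0]*h[0] + x[1]*h[1] + x[2]*h[2] = 0
  r_xh[1] = x[0]*h[1] + x[1]*h[2] + x[2]*h[3] = -6
  r_xh[2] = x[0]*h[2] + x[1]*h[3] = 6
  r_xh[3] = x[0]*h[3] = -3
r_xh = [-6, 9, 0, -6, 6, -3] (for k = -2, ..., 3)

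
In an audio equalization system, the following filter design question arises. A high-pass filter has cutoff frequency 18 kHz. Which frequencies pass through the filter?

A high-pass filter passes all frequencies above the cutoff frequency 18 kHz and attenuates lower frequencies.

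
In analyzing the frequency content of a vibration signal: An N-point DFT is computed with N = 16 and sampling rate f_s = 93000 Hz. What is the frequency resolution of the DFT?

DFT frequency resolution = f_s / N
= 93000 / 16 = 11625/2 Hz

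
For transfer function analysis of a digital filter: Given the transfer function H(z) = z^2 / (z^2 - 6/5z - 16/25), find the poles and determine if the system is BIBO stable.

Poles are roots of the denominator: z^2 - 6/5z - 16/25 = 0.
Quadratic formula: z = [-(-6/5) +/- sqrt((-6/5)^2 - 4*(-16/25))] / 2
Discriminant = 36/25 + 64/25 = 4; sqrt = 2.
z = (6/5 +/- 2) / 2 => z = 8/5 or z = -2/5.
|p1| = 8/5, |p2| = 2/5.
For BIBO stability, all poles must lie inside the unit circle (|p| < 1).
System is UNSTABLE since at least one |p| >= 1.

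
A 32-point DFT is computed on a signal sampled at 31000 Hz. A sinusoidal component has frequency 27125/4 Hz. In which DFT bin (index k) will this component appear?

DFT frequency resolution = f_s/N = 31000/32 = 3875/4 Hz
Bin index k = f_signal / resolution = 27125/4 / 3875/4 = 7
The signal frequency 27125/4 Hz falls in DFT bin k = 7.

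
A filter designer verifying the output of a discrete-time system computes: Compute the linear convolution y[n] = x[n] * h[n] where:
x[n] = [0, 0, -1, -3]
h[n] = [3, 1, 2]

y[n] = sum_k x[k]*h[n-k]. Output length = len(x) + len(h) - 1 = 4 + 3 - 1 = 6.
y[0] = 0*3 = 0
y[1] = 0*3 + 0*1 = 0
y[2] = -1*3 + 0*1 + 0*2 = -3
y[3] = -3*3 + -1*1 + 0*2 = -10
y[4] = -3*1 + -1*2 = -5
y[5] = -3*2 = -6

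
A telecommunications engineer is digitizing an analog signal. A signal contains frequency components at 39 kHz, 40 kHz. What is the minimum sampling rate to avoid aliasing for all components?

The highest frequency component is f_max = 40 kHz.
Nyquist rate = 2 * f_max = 2 * 40 kHz = 80 kHz.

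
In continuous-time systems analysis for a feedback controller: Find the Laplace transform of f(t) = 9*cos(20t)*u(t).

Standard pair: cos(wt)*u(t) <-> s/(s^2+w^2)
With w = 20: L{9*cos(20t)*u(t)} = 9s/(s^2+400)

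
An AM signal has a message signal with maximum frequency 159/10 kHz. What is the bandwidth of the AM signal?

In AM (double-sideband), the bandwidth is twice the message frequency.
BW = 2 * f_m = 2 * 159/10 kHz = 159/5 kHz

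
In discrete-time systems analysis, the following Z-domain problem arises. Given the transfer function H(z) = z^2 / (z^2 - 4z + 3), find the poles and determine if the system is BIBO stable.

Poles are roots of the denominator: z^2 - 4z + 3 = 0.
Quadratic formula: z = [-(-4) +/- sqrt((-4)^2 - 4*(3))] / 2
Discriminant = 16 - 12 = 4; sqrt = 2.
z = (4 +/- 2) / 2 => z = 3 or z = 1.
|p1| = 3, |p2| = 1.
For BIBO stability, all poles must lie inside the unit circle (|p| < 1).
System is UNSTABLE since at least one |p| >= 1.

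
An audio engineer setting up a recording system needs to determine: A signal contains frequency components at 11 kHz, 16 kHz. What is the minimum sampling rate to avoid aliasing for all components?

The highest frequency component is f_max = 16 kHz.
Nyquist rate = 2 * f_max = 2 * 16 kHz = 32 kHz.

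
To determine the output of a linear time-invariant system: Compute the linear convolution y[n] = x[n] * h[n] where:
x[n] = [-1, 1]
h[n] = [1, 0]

y[n] = sum_k x[k]*h[n-k]. Output length = len(x) + len(h) - 1 = 2 + 2 - 1 = 3.
y[0] = -1*1 = -1
y[1] = 1*1 + -1*0 = 1
y[2] = 1*0 = 0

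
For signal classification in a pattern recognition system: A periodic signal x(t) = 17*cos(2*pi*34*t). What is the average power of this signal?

Average power of A*cos(wt) is A^2/2.
P = 17^2 / 2 = 289/2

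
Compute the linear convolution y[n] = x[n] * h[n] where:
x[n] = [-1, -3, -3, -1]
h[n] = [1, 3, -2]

y[n] = sum_k x[k]*h[n-k]. Output length = len(x) + len(h) - 1 = 4 + 3 - 1 = 6.
y[0] = -1*1 = -1
y[1] = -3*1 + -1*3 = -6
y[2] = -3*1 + -3*3 + -1*-2 = -10
y[3] = -1*1 + -3*3 + -3*-2 = -4
y[4] = -1*3 + -3*-2 = 3
y[5] = -1*-2 = 2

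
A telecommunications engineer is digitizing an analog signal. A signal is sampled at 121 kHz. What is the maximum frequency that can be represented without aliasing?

The maximum frequency that can be represented without aliasing
is the Nyquist frequency: f_max = f_s / 2 = 121 kHz / 2 = 121/2 kHz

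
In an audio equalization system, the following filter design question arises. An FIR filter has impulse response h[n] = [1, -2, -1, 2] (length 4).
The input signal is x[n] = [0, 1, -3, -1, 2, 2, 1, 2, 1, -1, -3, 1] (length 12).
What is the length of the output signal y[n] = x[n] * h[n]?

For linear convolution, the output length is:
len(y) = len(x) + len(h) - 1 = 12 + 4 - 1 = 15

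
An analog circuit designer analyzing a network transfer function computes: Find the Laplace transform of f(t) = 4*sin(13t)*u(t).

Standard pair: sin(wt)*u(t) <-> w/(s^2+w^2)
With w = 13: L{4*sin(13t)*u(t)} = 52/(s^2+169)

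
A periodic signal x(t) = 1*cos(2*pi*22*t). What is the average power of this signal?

Average power of A*cos(wt) is A^2/2.
P = 1^2 / 2 = 1/2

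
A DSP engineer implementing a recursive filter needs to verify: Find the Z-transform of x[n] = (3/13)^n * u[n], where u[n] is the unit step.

The Z-transform of a^n * u[n] is z/(z-a) for |z| > |a|.
Here a = 3/13, so X(z) = z/(z - (3/13)) = 13z/(13z - 3)
ROC: |z| > 3/13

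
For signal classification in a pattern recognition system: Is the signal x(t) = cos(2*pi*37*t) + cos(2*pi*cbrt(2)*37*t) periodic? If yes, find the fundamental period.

f1 = 37 Hz, f2 = 37*cbrt(2) Hz
Ratio f2/f1 = cbrt(2), which is irrational.
Since the frequency ratio is irrational, no common period exists.
The signal is not periodic.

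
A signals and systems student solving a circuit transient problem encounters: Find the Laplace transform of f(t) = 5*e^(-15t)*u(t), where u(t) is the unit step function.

Standard Laplace transform pair:
e^(-at)*u(t) <-> 1/(s+a)
With a = 15: L{5*e^(-15t)*u(t)} = 5/(s+15), ROC: Re(s) > -15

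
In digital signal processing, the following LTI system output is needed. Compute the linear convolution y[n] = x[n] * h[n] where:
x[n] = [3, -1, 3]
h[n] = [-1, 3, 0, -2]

y[n] = sum_k x[k]*h[n-k]. Output length = len(x) + len(h) - 1 = 3 + 4 - 1 = 6.
y[0] = 3*-1 = -3
y[1] = -1*-1 + 3*3 = 10
y[2] = 3*-1 + -1*3 + 3*0 = -6
y[3] = 3*3 + -1*0 + 3*-2 = 3
y[4] = 3*0 + -1*-2 = 2
y[5] = 3*-2 = -6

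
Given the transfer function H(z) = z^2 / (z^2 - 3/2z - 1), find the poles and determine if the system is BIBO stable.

Poles are roots of the denominator: z^2 - 3/2z - 1 = 0.
Quadratic formula: z = [-(-3/2) +/- sqrt((-3/2)^2 - 4*(-1))] / 2
Discriminant = 9/4 + 4 = 25/4; sqrt = 5/2.
z = (3/2 +/- 5/2) / 2 => z = 2 or z = -1/2.
|p1| = 2, |p2| = 1/2.
For BIBO stability, all poles must lie inside the unit circle (|p| < 1).
System is UNSTABLE since at least one |p| >= 1.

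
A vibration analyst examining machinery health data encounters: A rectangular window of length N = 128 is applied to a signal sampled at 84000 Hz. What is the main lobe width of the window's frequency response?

For a rectangular window of length N,
the main lobe width in frequency is 2*f_s/N.
= 2*84000/128 = 2625/2 Hz
This determines the minimum frequency separation for resolving two sinusoids.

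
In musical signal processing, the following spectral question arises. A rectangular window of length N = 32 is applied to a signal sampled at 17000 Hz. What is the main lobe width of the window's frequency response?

For a rectangular window of length N,
the main lobe width in frequency is 2*f_s/N.
= 2*17000/32 = 2125/2 Hz
This determines the minimum frequency separation for resolving two sinusoids.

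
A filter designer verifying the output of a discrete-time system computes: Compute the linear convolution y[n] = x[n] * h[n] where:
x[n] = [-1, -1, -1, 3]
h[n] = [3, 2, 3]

y[n] = sum_k x[k]*h[n-k]. Output length = len(x) + len(h) - 1 = 4 + 3 - 1 = 6.
y[0] = -1*3 = -3
y[1] = -1*3 + -1*2 = -5
y[2] = -1*3 + -1*2 + -1*3 = -8
y[3] = 3*3 + -1*2 + -1*3 = 4
y[4] = 3*2 + -1*3 = 3
y[5] = 3*3 = 9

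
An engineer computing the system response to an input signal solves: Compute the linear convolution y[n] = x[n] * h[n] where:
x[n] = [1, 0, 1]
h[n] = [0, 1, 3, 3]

y[n] = sum_k x[k]*h[n-k]. Output length = len(x) + len(h) - 1 = 3 + 4 - 1 = 6.
y[0] = 1*0 = 0
y[1] = 0*0 + 1*1 = 1
y[2] = 1*0 + 0*1 + 1*3 = 3
y[3] = 1*1 + 0*3 + 1*3 = 4
y[4] = 1*3 + 0*3 = 3
y[5] = 1*3 = 3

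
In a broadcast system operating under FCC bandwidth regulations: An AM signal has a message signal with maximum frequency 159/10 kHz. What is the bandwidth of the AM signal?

In AM (double-sideband), the bandwidth is twice the message frequency.
BW = 2 * f_m = 2 * 159/10 kHz = 159/5 kHz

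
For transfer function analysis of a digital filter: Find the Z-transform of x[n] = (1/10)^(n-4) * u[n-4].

Time-shifting property: if X(z) = Z{x[n]}, then Z{x[n-d]} = z^(-d) * X(z)
X(z) = z/(z - 1/10) for x[n] = (1/10)^n * u[n]
Z{x[n-4]} = z^(-4) * z/(z - 1/10) = z^(-3)/(z - 1/10)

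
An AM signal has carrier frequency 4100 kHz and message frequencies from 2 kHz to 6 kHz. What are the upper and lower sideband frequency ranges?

Upper sideband (USB) = fc + [fm_low, fm_high] = 4100 + [2, 6] = [4102, 4106] kHz
Lower sideband (LSB) = fc - [fm_high, fm_low] = 4100 - [6, 2] = [4094, 4098] kHz
Total occupied spectrum: 4094 kHz to 4106 kHz (plus carrier at 4100 kHz)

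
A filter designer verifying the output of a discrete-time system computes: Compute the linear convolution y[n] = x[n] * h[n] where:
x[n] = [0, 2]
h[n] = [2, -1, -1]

y[n] = sum_k x[k]*h[n-k]. Output length = len(x) + len(h) - 1 = 2 + 3 - 1 = 4.
y[0] = 0*2 = 0
y[1] = 2*2 + 0*-1 = 4
y[2] = 2*-1 + 0*-1 = -2
y[3] = 2*-1 = -2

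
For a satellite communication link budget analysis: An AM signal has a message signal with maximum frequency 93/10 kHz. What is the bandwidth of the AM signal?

In AM (double-sideband), the bandwidth is twice the message frequency.
BW = 2 * f_m = 2 * 93/10 kHz = 93/5 kHz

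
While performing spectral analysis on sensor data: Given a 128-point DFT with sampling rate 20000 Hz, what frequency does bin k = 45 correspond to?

The frequency of DFT bin k is: f_k = k * f_s / N
f_45 = 45 * 20000 / 128 = 28125/4 Hz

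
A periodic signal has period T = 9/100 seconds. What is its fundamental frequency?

The fundamental frequency is the reciprocal of the period.
f = 1/T = 1/(9/100) = 100/9 Hz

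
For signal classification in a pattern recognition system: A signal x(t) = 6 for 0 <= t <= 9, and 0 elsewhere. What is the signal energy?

Energy = integral of |x(t)|^2 dt over the signal duration
= 6^2 * 9 = 36 * 9 = 324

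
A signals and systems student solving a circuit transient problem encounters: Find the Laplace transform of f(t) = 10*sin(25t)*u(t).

Standard pair: sin(wt)*u(t) <-> w/(s^2+w^2)
With w = 25: L{10*sin(25t)*u(t)} = 250/(s^2+625)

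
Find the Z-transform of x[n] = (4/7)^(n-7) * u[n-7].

Time-shifting property: if X(z) = Z{x[n]}, then Z{x[n-d]} = z^(-d) * X(z)
X(z) = z/(z - 4/7) for x[n] = (4/7)^n * u[n]
Z{x[n-7]} = z^(-7) * z/(z - 4/7) = z^(-6)/(z - 4/7)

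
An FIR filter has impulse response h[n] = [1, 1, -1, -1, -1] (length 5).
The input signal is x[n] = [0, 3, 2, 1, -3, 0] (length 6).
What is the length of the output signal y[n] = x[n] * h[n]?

For linear convolution, the output length is:
len(y) = len(x) + len(h) - 1 = 6 + 5 - 1 = 10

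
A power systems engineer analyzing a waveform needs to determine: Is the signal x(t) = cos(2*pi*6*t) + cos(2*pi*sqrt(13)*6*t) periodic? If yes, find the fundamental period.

f1 = 6 Hz, f2 = 6*sqrt(13) Hz
Ratio f2/f1 = sqrt(13), which is irrational.
Since the frequency ratio is irrational, no common period exists.
The signal is not periodic.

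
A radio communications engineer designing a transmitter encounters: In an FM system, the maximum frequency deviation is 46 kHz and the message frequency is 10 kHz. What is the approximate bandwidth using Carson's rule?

Carson's rule: BW = 2*(delta_f + f_m)
= 2*(46 + 10) kHz = 112 kHz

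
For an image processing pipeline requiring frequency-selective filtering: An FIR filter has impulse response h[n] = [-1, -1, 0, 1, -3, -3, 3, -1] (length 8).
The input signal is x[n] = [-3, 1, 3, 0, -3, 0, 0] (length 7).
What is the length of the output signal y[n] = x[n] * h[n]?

For linear convolution, the output length is:
len(y) = len(x) + len(h) - 1 = 7 + 8 - 1 = 14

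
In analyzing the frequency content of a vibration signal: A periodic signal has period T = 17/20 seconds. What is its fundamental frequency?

The fundamental frequency is the reciprocal of the period.
f = 1/T = 1/(17/20) = 20/17 Hz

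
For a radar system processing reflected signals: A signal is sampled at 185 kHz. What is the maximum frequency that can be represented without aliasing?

The maximum frequency that can be represented without aliasing
is the Nyquist frequency: f_max = f_s / 2 = 185 kHz / 2 = 185/2 kHz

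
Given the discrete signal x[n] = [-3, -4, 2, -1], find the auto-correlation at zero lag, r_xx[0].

The auto-correlation at zero lag r_xx[0] equals the signal energy.
r_xx[0] = sum of x[n]^2 = (-3)^2 + (-4)^2 + 2^2 + (-1)^2
= 9 + 16 + 4 + 1 = 30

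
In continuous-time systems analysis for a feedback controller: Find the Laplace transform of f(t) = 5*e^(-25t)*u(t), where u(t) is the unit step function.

Standard Laplace transform pair:
e^(-at)*u(t) <-> 1/(s+a)
With a = 25: L{5*e^(-25t)*u(t)} = 5/(s+25), ROC: Re(s) > -25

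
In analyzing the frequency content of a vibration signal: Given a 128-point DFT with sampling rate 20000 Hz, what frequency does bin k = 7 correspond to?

The frequency of DFT bin k is: f_k = k * f_s / N
f_7 = 7 * 20000 / 128 = 4375/4 Hz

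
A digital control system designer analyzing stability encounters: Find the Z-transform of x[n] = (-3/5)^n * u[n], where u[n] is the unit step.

The Z-transform of a^n * u[n] is z/(z-a) for |z| > |a|.
Here a = -3/5, so X(z) = z/(z - (-3/5)) = 5z/(5z + 3)
ROC: |z| > 3/5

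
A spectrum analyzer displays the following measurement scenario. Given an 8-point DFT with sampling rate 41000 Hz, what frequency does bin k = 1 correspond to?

The frequency of DFT bin k is: f_k = k * f_s / N
f_1 = 1 * 41000 / 8 = 5125 Hz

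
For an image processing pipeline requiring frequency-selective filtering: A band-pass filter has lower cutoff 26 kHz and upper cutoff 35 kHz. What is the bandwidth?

Bandwidth = f_high - f_low
= 35 kHz - 26 kHz = 9 kHz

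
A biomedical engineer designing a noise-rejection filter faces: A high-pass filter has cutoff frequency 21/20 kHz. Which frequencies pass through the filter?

A high-pass filter passes all frequencies above the cutoff frequency 21/20 kHz and attenuates lower frequencies.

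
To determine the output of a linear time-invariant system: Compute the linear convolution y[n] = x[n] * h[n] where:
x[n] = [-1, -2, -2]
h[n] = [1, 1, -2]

y[n] = sum_k x[k]*h[n-k]. Output length = len(x) + len(h) - 1 = 3 + 3 - 1 = 5.
y[0] = -1*1 = -1
y[1] = -2*1 + -1*1 = -3
y[2] = -2*1 + -2*1 + -1*-2 = -2
y[3] = -2*1 + -2*-2 = 2
y[4] = -2*-2 = 4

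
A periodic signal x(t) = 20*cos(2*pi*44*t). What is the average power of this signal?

Average power of A*cos(wt) is A^2/2.
P = 20^2 / 2 = 400/2 = 200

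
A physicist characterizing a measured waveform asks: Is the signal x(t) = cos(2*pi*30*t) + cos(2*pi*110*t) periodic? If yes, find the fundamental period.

f1 = 30 Hz, f2 = 110 Hz
Period T1 = 1/30, T2 = 1/110
Ratio T1/T2 = 110/30, which is rational.
The signal is periodic with fundamental period T = 1/GCD(30,110) = 1/10 s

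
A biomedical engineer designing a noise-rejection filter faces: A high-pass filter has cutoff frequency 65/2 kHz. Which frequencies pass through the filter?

A high-pass filter passes all frequencies above the cutoff frequency 65/2 kHz and attenuates lower frequencies.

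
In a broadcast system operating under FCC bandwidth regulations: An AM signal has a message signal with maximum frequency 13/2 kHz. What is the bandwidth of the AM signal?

In AM (double-sideband), the bandwidth is twice the message frequency.
BW = 2 * f_m = 2 * 13/2 kHz = 13 kHz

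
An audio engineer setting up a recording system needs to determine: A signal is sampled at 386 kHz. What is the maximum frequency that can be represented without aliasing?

The maximum frequency that can be represented without aliasing
is the Nyquist frequency: f_max = f_s / 2 = 386 kHz / 2 = 193 kHz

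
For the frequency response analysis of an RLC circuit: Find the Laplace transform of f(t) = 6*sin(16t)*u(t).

Standard pair: sin(wt)*u(t) <-> w/(s^2+w^2)
With w = 16: L{6*sin(16t)*u(t)} = 96/(s^2+256)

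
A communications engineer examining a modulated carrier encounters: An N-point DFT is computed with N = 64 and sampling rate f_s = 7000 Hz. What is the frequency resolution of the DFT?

DFT frequency resolution = f_s / N
= 7000 / 64 = 875/8 Hz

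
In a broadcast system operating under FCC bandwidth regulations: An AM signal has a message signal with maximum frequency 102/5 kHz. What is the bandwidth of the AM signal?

In AM (double-sideband), the bandwidth is twice the message frequency.
BW = 2 * f_m = 2 * 102/5 kHz = 204/5 kHz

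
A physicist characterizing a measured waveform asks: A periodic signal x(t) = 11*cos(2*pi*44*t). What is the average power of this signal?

Average power of A*cos(wt) is A^2/2.
P = 11^2 / 2 = 121/2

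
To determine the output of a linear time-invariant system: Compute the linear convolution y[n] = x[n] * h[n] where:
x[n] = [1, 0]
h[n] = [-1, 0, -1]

y[n] = sum_k x[k]*h[n-k]. Output length = len(x) + len(h) - 1 = 2 + 3 - 1 = 4.
y[0] = 1*-1 = -1
y[1] = 0*-1 + 1*0 = 0
y[2] = 0*0 + 1*-1 = -1
y[3] = 0*-1 = 0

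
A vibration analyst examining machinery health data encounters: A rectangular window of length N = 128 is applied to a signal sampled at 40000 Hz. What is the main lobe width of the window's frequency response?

For a rectangular window of length N,
the main lobe width in frequency is 2*f_s/N.
= 2*40000/128 = 625 Hz
This determines the minimum frequency separation for resolving two sinusoids.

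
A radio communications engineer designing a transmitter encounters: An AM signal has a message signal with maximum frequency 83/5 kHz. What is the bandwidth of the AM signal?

In AM (double-sideband), the bandwidth is twice the message frequency.
BW = 2 * f_m = 2 * 83/5 kHz = 166/5 kHz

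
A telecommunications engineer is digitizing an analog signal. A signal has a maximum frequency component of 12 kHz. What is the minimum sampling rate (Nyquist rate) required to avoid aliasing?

By the Nyquist-Shannon sampling theorem,
the minimum sampling rate (Nyquist rate) must be at least 2 * f_max.
Nyquist rate = 2 * 12 kHz = 24 kHz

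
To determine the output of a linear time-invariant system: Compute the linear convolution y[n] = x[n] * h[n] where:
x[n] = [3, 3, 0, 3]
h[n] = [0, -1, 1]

y[n] = sum_k x[k]*h[n-k]. Output length = len(x) + len(h) - 1 = 4 + 3 - 1 = 6.
y[0] = 3*0 = 0
y[1] = 3*0 + 3*-1 = -3
y[2] = 0*0 + 3*-1 + 3*1 = 0
y[3] = 3*0 + 0*-1 + 3*1 = 3
y[4] = 3*-1 + 0*1 = -3
y[5] = 3*1 = 3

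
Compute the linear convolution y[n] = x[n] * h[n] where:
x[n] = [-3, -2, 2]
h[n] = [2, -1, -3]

y[n] = sum_k x[k]*h[n-k]. Output length = len(x) + len(h) - 1 = 3 + 3 - 1 = 5.
y[0] = -3*2 = -6
y[1] = -2*2 + -3*-1 = -1
y[2] = 2*2 + -2*-1 + -3*-3 = 15
y[3] = 2*-1 + -2*-3 = 4
y[4] = 2*-3 = -6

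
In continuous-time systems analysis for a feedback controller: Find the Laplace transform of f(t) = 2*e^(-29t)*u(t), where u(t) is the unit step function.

Standard Laplace transform pair:
e^(-at)*u(t) <-> 1/(s+a)
With a = 29: L{2*e^(-29t)*u(t)} = 2/(s+29), ROC: Re(s) > -29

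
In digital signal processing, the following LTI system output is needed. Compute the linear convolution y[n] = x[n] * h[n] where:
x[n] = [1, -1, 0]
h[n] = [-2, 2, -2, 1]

y[n] = sum_k x[k]*h[n-k]. Output length = len(x) + len(h) - 1 = 3 + 4 - 1 = 6.
y[0] = 1*-2 = -2
y[1] = -1*-2 + 1*2 = 4
y[2] = 0*-2 + -1*2 + 1*-2 = -4
y[3] = 0*2 + -1*-2 + 1*1 = 3
y[4] = 0*-2 + -1*1 = -1
y[5] = 0*1 = 0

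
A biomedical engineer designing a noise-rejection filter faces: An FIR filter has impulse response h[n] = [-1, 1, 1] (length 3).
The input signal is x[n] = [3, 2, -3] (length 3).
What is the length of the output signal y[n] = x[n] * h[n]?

For linear convolution, the output length is:
len(y) = len(x) + len(h) - 1 = 3 + 3 - 1 = 5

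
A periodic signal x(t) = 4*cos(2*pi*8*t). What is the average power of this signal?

Average power of A*cos(wt) is A^2/2.
P = 4^2 / 2 = 16/2 = 8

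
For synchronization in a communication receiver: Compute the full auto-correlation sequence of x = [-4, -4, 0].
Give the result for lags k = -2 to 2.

r_xx[k] = sum_m x[m]*x[m+k], indexed from 0, for k = -2 to 2:
  r_xx[-2] = x[2]*x[0] = 0
  r_xx[-1] = x[1]*x[0] + x[2]*x[1] = 16
  r_xx[0] = x[0]*x[0] + x[1]*x[1] + x[2]*x[2] = 32
  r_xx[1] = x[0]*x[1] + x[1]*x[2] = 16
  r_xx[2] = x[0]*x[2] = 0
r_xx = [0, 16, 32, 16, 0]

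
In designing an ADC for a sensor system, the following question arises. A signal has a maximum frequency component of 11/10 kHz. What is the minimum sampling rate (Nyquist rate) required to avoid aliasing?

By the Nyquist-Shannon sampling theorem,
the minimum sampling rate (Nyquist rate) must be at least 2 * f_max.
Nyquist rate = 2 * 11/10 kHz = 11/5 kHz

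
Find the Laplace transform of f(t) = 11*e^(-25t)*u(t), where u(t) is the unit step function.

Standard Laplace transform pair:
e^(-at)*u(t) <-> 1/(s+a)
With a = 25: L{11*e^(-25t)*u(t)} = 11/(s+25), ROC: Re(s) > -25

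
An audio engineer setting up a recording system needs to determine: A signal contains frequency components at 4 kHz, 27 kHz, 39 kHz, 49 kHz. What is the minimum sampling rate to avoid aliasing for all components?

The highest frequency component is f_max = 49 kHz.
Nyquist rate = 2 * f_max = 2 * 49 kHz = 98 kHz.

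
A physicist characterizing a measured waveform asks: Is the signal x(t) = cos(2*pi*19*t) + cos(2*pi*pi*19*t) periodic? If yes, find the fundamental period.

f1 = 19 Hz, f2 = 19*pi Hz
Ratio f2/f1 = pi, which is irrational.
Since the frequency ratio is irrational, no common period exists.
The signal is not periodic.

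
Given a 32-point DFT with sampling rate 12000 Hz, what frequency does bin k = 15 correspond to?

The frequency of DFT bin k is: f_k = k * f_s / N
f_15 = 15 * 12000 / 32 = 5625 Hz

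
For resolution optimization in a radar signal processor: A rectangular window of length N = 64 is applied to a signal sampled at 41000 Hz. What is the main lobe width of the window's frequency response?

For a rectangular window of length N,
the main lobe width in frequency is 2*f_s/N.
= 2*41000/64 = 5125/4 Hz
This determines the minimum frequency separation for resolving two sinusoids.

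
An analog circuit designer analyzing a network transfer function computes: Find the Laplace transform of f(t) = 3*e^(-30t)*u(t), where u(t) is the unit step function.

Standard Laplace transform pair:
e^(-at)*u(t) <-> 1/(s+a)
With a = 30: L{3*e^(-30t)*u(t)} = 3/(s+30), ROC: Re(s) > -30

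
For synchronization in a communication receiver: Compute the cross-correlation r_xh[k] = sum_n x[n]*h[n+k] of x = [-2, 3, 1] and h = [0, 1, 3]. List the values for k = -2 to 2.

Both sequences indexed from 0 and zero outside their support.
Lags with overlap: k = -2 to 2.
  r_xh[-2] = x[2]*h[0] = 0
  r_xh[-1] = x[1]*h[0] + x[2]*h[1] = 1
  r_xh[0] = x[0]*h[0] + x[1]*h[1] + x[2]*h[2] = 6
  r_xh[1] = x[0]*h[1] + x[1]*h[2] = 7
  r_xh[2] = x[0]*h[2] = -6
r_xh = [0, 1, 6, 7, -6] (for k = -2, ..., 2)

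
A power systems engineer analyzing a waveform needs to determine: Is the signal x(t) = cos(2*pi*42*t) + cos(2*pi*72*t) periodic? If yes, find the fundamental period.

f1 = 42 Hz, f2 = 72 Hz
Period T1 = 1/42, T2 = 1/72
Ratio T1/T2 = 72/42, which is rational.
The signal is periodic with fundamental period T = 1/GCD(42,72) = 1/6 s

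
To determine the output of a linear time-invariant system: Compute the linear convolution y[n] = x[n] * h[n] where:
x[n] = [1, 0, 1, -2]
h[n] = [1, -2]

y[n] = sum_k x[k]*h[n-k]. Output length = len(x) + len(h) - 1 = 4 + 2 - 1 = 5.
y[0] = 1*1 = 1
y[1] = 0*1 + 1*-2 = -2
y[2] = 1*1 + 0*-2 = 1
y[3] = -2*1 + 1*-2 = -4
y[4] = -2*-2 = 4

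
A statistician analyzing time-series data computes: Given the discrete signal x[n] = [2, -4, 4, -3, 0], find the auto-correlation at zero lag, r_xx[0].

The auto-correlation at zero lag r_xx[0] equals the signal energy.
r_xx[0] = sum of x[n]^2 = 2^2 + (-4)^2 + 4^2 + (-3)^2 + 0^2
= 4 + 16 + 16 + 9 + 0 = 45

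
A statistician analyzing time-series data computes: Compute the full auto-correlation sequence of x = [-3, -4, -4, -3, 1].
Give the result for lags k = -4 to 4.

r_xx[k] = sum_m x[m]*x[m+k], indexed from 0, for k = -4 to 4:
  r_xx[-4] = x[4]*x[0] = -3
  r_xx[-3] = x[3]*x[0] + x[4]*x[1] = 5
  r_xx[-2] = x[2]*x[0] + x[3]*x[1] + x[4]*x[2] = 20
  r_xx[-1] = x[1]*x[0] + x[2]*x[1] + x[3]*x[2] + x[4]*x[3] = 37
  r_xx[0] = x[0]*x[0] + x[1]*x[1] + x[2]*x[2] + x[3]*x[3] + x[4]*x[4] = 51
  r_xx[1] = x[0]*x[1] + x[1]*x[2] + x[2]*x[3] + x[3]*x[4] = 37
  r_xx[2] = x[0]*x[2] + x[1]*x[3] + x[2]*x[4] = 20
  r_xx[3] = x[0]*x[3] + x[1]*x[4] = 5
  r_xx[4] = x[0]*x[4] = -3
r_xx = [-3, 5, 20, 37, 51, 37, 20, 5, -3]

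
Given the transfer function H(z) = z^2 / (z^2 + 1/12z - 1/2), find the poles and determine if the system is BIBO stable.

Poles are roots of the denominator: z^2 + 1/12z - 1/2 = 0.
Quadratic formula: z = [-(1/12) +/- sqrt((1/12)^2 - 4*(-1/2))] / 2
Discriminant = 1/144 + 2 = 289/144; sqrt = 17/12.
z = (-1/12 +/- 17/12) / 2 => z = 2/3 or z = -3/4.
|p1| = 2/3, |p2| = 3/4.
For BIBO stability, all poles must lie inside the unit circle (|p| < 1).
System is STABLE since both |p| < 1.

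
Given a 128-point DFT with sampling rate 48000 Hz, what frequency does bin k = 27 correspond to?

The frequency of DFT bin k is: f_k = k * f_s / N
f_27 = 27 * 48000 / 128 = 10125 Hz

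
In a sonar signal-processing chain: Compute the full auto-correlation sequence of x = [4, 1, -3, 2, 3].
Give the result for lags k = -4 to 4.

r_xx[k] = sum_m x[m]*x[m+k], indexed from 0, for k = -4 to 4:
  r_xx[-4] = x[4]*x[0] = 12
  r_xx[-3] = x[3]*x[0] + x[4]*x[1] = 11
  r_xx[-2] = x[2]*x[0] + x[3]*x[1] + x[4]*x[2] = -19
  r_xx[-1] = x[1]*x[0] + x[2]*x[1] + x[3]*x[2] + x[4]*x[3] = 1
  r_xx[0] = x[0]*x[0] + x[1]*x[1] + x[2]*x[2] + x[3]*x[3] + x[4]*x[4] = 39
  r_xx[1] = x[0]*x[1] + x[1]*x[2] + x[2]*x[3] + x[3]*x[4] = 1
  r_xx[2] = x[0]*x[2] + x[1]*x[3] + x[2]*x[4] = -19
  r_xx[3] = x[0]*x[3] + x[1]*x[4] = 11
  r_xx[4] = x[0]*x[4] = 12
r_xx = [12, 11, -19, 1, 39, 1, -19, 11, 12]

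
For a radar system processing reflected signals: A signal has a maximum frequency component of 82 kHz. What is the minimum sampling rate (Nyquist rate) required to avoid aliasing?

By the Nyquist-Shannon sampling theorem,
the minimum sampling rate (Nyquist rate) must be at least 2 * f_max.
Nyquist rate = 2 * 82 kHz = 164 kHz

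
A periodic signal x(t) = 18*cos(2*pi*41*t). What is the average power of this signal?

Average power of A*cos(wt) is A^2/2.
P = 18^2 / 2 = 324/2 = 162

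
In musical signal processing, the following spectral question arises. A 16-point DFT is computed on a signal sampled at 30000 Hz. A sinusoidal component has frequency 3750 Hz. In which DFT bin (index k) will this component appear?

DFT frequency resolution = f_s/N = 30000/16 = 1875 Hz
Bin index k = f_signal / resolution = 3750 / 1875 = 2
The signal frequency 3750 Hz falls in DFT bin k = 2.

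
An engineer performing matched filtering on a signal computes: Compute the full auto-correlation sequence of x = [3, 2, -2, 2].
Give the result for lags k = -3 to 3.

r_xx[k] = sum_m x[m]*x[m+k], indexed from 0, for k = -3 to 3:
  r_xx[-3] = x[3]*x[0] = 6
  r_xx[-2] = x[2]*x[0] + x[3]*x[1] = -2
  r_xx[-1] = x[1]*x[0] + x[2]*x[1] + x[3]*x[2] = -2
  r_xx[0] = x[0]*x[0] + x[1]*x[1] + x[2]*x[2] + x[3]*x[3] = 21
  r_xx[1] = x[0]*x[1] + x[1]*x[2] + x[2]*x[3] = -2
  r_xx[2] = x[0]*x[2] + x[1]*x[3] = -2
  r_xx[3] = x[0]*x[3] = 6
r_xx = [6, -2, -2, 21, -2, -2, 6]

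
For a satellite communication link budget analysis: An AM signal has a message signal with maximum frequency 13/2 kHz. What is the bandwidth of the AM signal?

In AM (double-sideband), the bandwidth is twice the message frequency.
BW = 2 * f_m = 2 * 13/2 kHz = 13 kHz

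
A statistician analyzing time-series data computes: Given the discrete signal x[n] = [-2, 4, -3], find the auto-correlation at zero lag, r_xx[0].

The auto-correlation at zero lag r_xx[0] equals the signal energy.
r_xx[0] = sum of x[n]^2 = (-2)^2 + 4^2 + (-3)^2
= 4 + 16 + 9 = 29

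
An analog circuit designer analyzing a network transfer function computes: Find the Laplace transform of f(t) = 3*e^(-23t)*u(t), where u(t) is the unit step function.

Standard Laplace transform pair:
e^(-at)*u(t) <-> 1/(s+a)
With a = 23: L{3*e^(-23t)*u(t)} = 3/(s+23), ROC: Re(s) > -23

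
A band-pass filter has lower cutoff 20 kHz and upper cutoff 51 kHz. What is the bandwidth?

Bandwidth = f_high - f_low
= 51 kHz - 20 kHz = 31 kHz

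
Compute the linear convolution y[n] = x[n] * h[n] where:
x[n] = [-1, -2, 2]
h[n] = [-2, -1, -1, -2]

y[n] = sum_k x[k]*h[n-k]. Output length = len(x) + len(h) - 1 = 3 + 4 - 1 = 6.
y[0] = -1*-2 = 2
y[1] = -2*-2 + -1*-1 = 5
y[2] = 2*-2 + -2*-1 + -1*-1 = -1
y[3] = 2*-1 + -2*-1 + -1*-2 = 2
y[4] = 2*-1 + -2*-2 = 2
y[5] = 2*-2 = -4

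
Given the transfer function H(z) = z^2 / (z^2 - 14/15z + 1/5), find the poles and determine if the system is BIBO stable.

Poles are roots of the denominator: z^2 - 14/15z + 1/5 = 0.
Quadratic formula: z = [-(-14/15) +/- sqrt((-14/15)^2 - 4*(1/5))] / 2
Discriminant = 196/225 - 4/5 = 16/225; sqrt = 4/15.
z = (14/15 +/- 4/15) / 2 => z = 3/5 or z = 1/3.
|p1| = 3/5, |p2| = 1/3.
For BIBO stability, all poles must lie inside the unit circle (|p| < 1).
System is STABLE since both |p| < 1.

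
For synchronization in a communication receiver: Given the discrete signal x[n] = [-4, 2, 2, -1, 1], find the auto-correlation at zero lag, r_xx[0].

The auto-correlation at zero lag r_xx[0] equals the signal energy.
r_xx[0] = sum of x[n]^2 = (-4)^2 + 2^2 + 2^2 + (-1)^2 + 1^2
= 16 + 4 + 4 + 1 + 1 = 26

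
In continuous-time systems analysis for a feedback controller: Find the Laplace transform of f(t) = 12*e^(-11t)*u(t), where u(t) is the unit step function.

Standard Laplace transform pair:
e^(-at)*u(t) <-> 1/(s+a)
With a = 11: L{12*e^(-11t)*u(t)} = 12/(s+11), ROC: Re(s) > -11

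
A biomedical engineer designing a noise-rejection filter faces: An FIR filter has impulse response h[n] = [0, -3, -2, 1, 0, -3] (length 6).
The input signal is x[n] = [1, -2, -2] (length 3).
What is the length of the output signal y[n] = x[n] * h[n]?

For linear convolution, the output length is:
len(y) = len(x) + len(h) - 1 = 3 + 6 - 1 = 8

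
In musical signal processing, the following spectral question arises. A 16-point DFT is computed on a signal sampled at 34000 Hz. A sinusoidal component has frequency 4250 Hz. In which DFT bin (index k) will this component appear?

DFT frequency resolution = f_s/N = 34000/16 = 2125 Hz
Bin index k = f_signal / resolution = 4250 / 2125 = 2
The signal frequency 4250 Hz falls in DFT bin k = 2.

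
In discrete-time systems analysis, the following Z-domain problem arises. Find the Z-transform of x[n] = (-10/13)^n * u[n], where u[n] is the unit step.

The Z-transform of a^n * u[n] is z/(z-a) for |z| > |a|.
Here a = -10/13, so X(z) = z/(z - (-10/13)) = 13z/(13z + 10)
ROC: |z| > 10/13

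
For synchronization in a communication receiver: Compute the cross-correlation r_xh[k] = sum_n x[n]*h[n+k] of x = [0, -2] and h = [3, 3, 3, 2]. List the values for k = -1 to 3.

Both sequences indexed from 0 and zero outside their support.
Lags with overlap: k = -1 to 3.
  r_xh[-1] = x[1]*h[0] = -6
  r_xh[0] = x[0]*h[0] + x[1]*h[1] = -6
  r_xh[1] = x[0]*h[1] + x[1]*h[2] = -6
  r_xh[2] = x[0]*h[2] + x[1]*h[3] = -4
  r_xh[3] = x[0]*h[3] = 0
r_xh = [-6, -6, -6, -4, 0] (for k = -1, ..., 3)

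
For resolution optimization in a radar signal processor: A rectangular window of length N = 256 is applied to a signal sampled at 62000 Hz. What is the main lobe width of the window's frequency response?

For a rectangular window of length N,
the main lobe width in frequency is 2*f_s/N.
= 2*62000/256 = 3875/8 Hz
This determines the minimum frequency separation for resolving two sinusoids.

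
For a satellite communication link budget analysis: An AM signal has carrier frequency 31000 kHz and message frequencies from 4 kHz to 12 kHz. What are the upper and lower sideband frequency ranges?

Upper sideband (USB) = fc + [fm_low, fm_high] = 31000 + [4, 12] = [31004, 31012] kHz
Lower sideband (LSB) = fc - [fm_high, fm_low] = 31000 - [12, 4] = [30988, 30996] kHz
Total occupied spectrum: 30988 kHz to 31012 kHz (plus carrier at 31000 kHz)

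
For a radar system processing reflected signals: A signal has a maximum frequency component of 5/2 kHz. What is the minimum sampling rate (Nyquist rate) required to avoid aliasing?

By the Nyquist-Shannon sampling theorem,
the minimum sampling rate (Nyquist rate) must be at least 2 * f_max.
Nyquist rate = 2 * 5/2 kHz = 5 kHz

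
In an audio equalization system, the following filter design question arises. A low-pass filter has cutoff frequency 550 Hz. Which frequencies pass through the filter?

A low-pass filter passes all frequencies below the cutoff frequency 550 Hz and attenuates higher frequencies.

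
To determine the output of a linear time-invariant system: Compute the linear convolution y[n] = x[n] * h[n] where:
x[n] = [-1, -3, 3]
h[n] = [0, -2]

y[n] = sum_k x[k]*h[n-k]. Output length = len(x) + len(h) - 1 = 3 + 2 - 1 = 4.
y[0] = -1*0 = 0
y[1] = -3*0 + -1*-2 = 2
y[2] = 3*0 + -3*-2 = 6
y[3] = 3*-2 = -6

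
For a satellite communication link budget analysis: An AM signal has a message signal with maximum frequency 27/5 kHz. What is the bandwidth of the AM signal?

In AM (double-sideband), the bandwidth is twice the message frequency.
BW = 2 * f_m = 2 * 27/5 kHz = 54/5 kHz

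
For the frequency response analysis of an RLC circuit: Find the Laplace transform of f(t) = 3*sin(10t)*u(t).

Standard pair: sin(wt)*u(t) <-> w/(s^2+w^2)
With w = 10: L{3*sin(10t)*u(t)} = 30/(s^2+100)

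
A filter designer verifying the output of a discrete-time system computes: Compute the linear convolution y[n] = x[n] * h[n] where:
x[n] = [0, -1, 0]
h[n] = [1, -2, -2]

y[n] = sum_k x[k]*h[n-k]. Output length = len(x) + len(h) - 1 = 3 + 3 - 1 = 5.
y[0] = 0*1 = 0
y[1] = -1*1 + 0*-2 = -1
y[2] = 0*1 + -1*-2 + 0*-2 = 2
y[3] = 0*-2 + -1*-2 = 2
y[4] = 0*-2 = 0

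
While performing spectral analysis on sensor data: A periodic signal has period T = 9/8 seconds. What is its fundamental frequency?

The fundamental frequency is the reciprocal of the period.
f = 1/T = 1/(9/8) = 8/9 Hz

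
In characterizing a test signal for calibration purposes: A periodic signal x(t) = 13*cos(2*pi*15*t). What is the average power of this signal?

Average power of A*cos(wt) is A^2/2.
P = 13^2 / 2 = 169/2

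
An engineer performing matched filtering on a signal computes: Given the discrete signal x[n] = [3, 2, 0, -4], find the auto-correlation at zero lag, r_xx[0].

The auto-correlation at zero lag r_xx[0] equals the signal energy.
r_xx[0] = sum of x[n]^2 = 3^2 + 2^2 + 0^2 + (-4)^2
= 9 + 4 + 0 + 16 = 29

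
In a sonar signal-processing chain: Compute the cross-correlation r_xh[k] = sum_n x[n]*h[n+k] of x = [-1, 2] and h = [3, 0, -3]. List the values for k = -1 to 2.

Both sequences indexed from 0 and zero outside their support.
Lags with overlap: k = -1 to 2.
  r_xh[-1] = x[1]*h[0] = 6
  r_xh[0] = x[0]*h[0] + x[1]*h[1] = -3
  r_xh[1] = x[0]*h[1] + x[1]*h[2] = -6
  r_xh[2] = x[0]*h[2] = 3
r_xh = [6, -3, -6, 3] (for k = -1, ..., 2)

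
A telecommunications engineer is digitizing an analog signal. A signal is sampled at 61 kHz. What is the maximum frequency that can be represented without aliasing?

The maximum frequency that can be represented without aliasing
is the Nyquist frequency: f_max = f_s / 2 = 61 kHz / 2 = 61/2 kHz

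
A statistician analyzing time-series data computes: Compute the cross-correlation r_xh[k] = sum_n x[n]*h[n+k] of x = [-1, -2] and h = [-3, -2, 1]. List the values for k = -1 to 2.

Both sequences indexed from 0 and zero outside their support.
Lags with overlap: k = -1 to 2.
  r_xh[-1] = x[1]*h[0] = 6
  r_xh[0] = x[0]*h[0] + x[1]*h[1] = 7
  r_xh[1] = x[0]*h[1] + x[1]*h[2] = 0
  r_xh[2] = x[0]*h[2] = -1
r_xh = [6, 7, 0, -1] (for k = -1, ..., 2)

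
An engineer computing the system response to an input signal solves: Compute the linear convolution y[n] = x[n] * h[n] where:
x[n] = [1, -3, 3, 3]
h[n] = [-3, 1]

y[n] = sum_k x[k]*h[n-k]. Output length = len(x) + len(h) - 1 = 4 + 2 - 1 = 5.
y[0] = 1*-3 = -3
y[1] = -3*-3 + 1*1 = 10
y[2] = 3*-3 + -3*1 = -12
y[3] = 3*-3 + 3*1 = -6
y[4] = 3*1 = 3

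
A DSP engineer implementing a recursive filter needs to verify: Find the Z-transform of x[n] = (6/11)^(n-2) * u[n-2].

Time-shifting property: if X(z) = Z{x[n]}, then Z{x[n-d]} = z^(-d) * X(z)
X(z) = z/(z - 6/11) for x[n] = (6/11)^n * u[n]
Z{x[n-2]} = z^(-2) * z/(z - 6/11) = z^(-1)/(z - 6/11)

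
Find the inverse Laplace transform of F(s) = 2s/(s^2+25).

Standard pair: s/(s^2+w^2) <-> cos(wt)*u(t)
With k=2, w=5: f(t) = 2*cos(5t)*u(t)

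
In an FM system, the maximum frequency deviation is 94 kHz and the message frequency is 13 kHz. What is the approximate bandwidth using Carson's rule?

Carson's rule: BW = 2*(delta_f + f_m)
= 2*(94 + 13) kHz = 214 kHz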